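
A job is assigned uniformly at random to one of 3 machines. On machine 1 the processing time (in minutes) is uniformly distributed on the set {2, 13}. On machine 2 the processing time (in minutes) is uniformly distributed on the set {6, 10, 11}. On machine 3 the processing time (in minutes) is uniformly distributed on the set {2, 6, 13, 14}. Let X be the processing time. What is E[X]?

101/12

E[X | machine 1] = (2+13)/2 = 15/2.
E[X | machine 2] = (6+10+11)/3 = 9.
E[X | machine 3] = (2+6+13+14)/4 = 35/4.
E[X] = (1/3)·(15/2) + (1/3)·(9) + (1/3)·(35/4) = 101/12.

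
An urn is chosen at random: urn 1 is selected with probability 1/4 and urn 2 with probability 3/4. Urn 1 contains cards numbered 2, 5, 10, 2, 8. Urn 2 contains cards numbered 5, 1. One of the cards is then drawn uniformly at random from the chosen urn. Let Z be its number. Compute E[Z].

E[Z | urn 1] = (2+5+10+2+8)/5 = 27/5.
E[Z | urn 2] = (5+1)/2 = 3.
E[Z] = (1/4)·(27/5) + (3/4)·(3) = 18/5.

18/5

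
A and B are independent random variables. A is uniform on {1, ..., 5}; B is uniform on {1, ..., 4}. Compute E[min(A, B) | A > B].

2

Outcomes with A > B: (2,1), (3,1), (3,2), (4,1), (4,2), (4,3), (5,1), (5,2), (5,3), (5,4), each with probability 1/20.
E[min(A, B) | A > B] = (1 + 1 + 2 + 1 + 2 + 3 + 1 + 2 + 3 + 4) / 10 = 2.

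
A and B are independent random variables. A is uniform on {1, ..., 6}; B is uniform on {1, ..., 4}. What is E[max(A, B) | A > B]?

P(A > B) = 7/12.
Summing max(A,B)·P(x,y) over outcomes with A > B gives 8/3.
E[max(A, B) | A > B] = (8/3) / (7/12) = 32/7.

32/7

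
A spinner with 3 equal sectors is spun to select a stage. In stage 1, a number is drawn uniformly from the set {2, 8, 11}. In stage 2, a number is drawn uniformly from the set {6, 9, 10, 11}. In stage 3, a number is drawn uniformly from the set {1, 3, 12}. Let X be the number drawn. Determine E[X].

64/9

E[X | stage 1] = (2+8+11)/3 = 7.
E[X | stage 2] = (6+9+10+11)/4 = 9.
E[X | stage 3] = (1+3+12)/3 = 16/3.
E[X] = (1/3)·(7) + (1/3)·(9) + (1/3)·(16/3) = 64/9.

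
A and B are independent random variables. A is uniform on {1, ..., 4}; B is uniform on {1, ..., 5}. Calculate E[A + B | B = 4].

13/2

P(B = 4) = 1/5.
Summing (A+B)·P(x,y) over outcomes with B = 4 gives 13/10.
E[A + B | B = 4] = (13/10) / (1/5) = 13/2.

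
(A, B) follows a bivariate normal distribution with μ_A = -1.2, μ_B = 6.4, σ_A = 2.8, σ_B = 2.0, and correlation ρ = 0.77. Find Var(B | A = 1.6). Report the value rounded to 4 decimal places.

The conditional variance in a bivariate normal is σ_B²(1 − ρ²), independent of x.
Var(B | A=1.6) = (2.0)²·(1 − (0.77)²) = 4·0.4071 = 1.6284.

1.6284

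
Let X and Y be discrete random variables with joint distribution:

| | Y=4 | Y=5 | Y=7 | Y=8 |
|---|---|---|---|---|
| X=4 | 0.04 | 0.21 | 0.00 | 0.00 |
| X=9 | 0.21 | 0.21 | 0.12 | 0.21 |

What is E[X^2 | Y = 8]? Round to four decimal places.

P(Y = 8) = 0.21.
Σ X^2·P over the event = 81·(0.21) = 17.01.
E[X^2 | Y = 8] = (17.01) / (0.21) = 81.0000.

81.0000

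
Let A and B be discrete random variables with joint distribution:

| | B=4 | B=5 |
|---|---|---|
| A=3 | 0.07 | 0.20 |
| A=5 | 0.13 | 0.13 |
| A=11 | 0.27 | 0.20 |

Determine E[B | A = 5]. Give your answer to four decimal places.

P(A = 5) = 0.26.
Σ B·P over the event = 4·(0.13) + 5·(0.13) = 1.17.
E[B | A = 5] = (1.17) / (0.26) = 4.5000.

4.5000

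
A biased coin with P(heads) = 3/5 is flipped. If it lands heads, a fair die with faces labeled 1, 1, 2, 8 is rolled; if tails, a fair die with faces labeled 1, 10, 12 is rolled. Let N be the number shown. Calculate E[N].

E[N | heads] = (1+1+2+8)/4 = 3.
E[N | tails] = (1+10+12)/3 = 23/3.
By the law of total expectation,
E[N] = (3/5)·(3) + (2/5)·(23/3) = 73/15.

73/15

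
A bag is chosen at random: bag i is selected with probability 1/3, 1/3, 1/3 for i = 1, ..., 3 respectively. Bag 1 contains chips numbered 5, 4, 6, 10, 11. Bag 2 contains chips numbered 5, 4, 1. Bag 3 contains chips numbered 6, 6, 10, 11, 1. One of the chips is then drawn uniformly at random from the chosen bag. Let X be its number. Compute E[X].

52/9

E[X | bag 1] = (5+4+6+10+11)/5 = 36/5.
E[X | bag 2] = (5+4+1)/3 = 10/3.
E[X | bag 3] = (6+6+10+11+1)/5 = 34/5.
E[X] = (1/3)·(36/5) + (1/3)·(10/3) + (1/3)·(34/5) = 52/9.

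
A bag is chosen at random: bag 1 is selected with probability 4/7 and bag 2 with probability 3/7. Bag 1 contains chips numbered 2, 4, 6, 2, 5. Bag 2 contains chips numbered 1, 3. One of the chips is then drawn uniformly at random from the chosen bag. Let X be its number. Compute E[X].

E[X | bag 1] = (2+4+6+2+5)/5 = 19/5.
E[X | bag 2] = (1+3)/2 = 2.
By the law of total expectation,
E[X] = (4/7)·(19/5) + (3/7)·(2) = 106/35.

106/35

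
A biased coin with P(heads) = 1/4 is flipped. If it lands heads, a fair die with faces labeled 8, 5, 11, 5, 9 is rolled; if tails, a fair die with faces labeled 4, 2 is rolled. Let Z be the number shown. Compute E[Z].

E[Z | heads] = (8+5+11+5+9)/5 = 38/5.
E[Z | tails] = (4+2)/2 = 3.
By the law of total expectation,
E[Z] = (1/4)·(38/5) + (3/4)·(3) = 83/20.

83/20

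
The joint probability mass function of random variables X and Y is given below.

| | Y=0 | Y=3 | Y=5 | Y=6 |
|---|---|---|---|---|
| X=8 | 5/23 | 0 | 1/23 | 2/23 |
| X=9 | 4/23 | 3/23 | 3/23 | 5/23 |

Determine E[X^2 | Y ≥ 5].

840/11

P(Y ≥ 5) = 11/23.
Σ X^2·P over the event = 64·(1/23) + 64·(2/23) + 81·(3/23) + 81·(5/23) = 840/23.
E[X^2 | Y ≥ 5] = (840/23) / (11/23) = 840/11.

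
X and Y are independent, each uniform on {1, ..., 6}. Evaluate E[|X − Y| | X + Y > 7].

P(X + Y > 7) = 5/12.
Summing |X−Y|·P(x,y) over outcomes with X + Y > 7 gives 13/18.
E[|X − Y| | X + Y > 7] = (13/18) / (5/12) = 26/15.

26/15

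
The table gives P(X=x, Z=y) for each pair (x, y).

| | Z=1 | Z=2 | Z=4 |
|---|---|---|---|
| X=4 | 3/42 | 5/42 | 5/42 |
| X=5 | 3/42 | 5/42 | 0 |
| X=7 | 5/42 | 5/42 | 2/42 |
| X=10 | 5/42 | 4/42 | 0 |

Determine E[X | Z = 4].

34/7

P(Z = 4) = 1/6.
Σ X·P over the event = 4·(5/42) + 7·(2/42) = 17/21.
E[X | Z = 4] = (17/21) / (1/6) = 34/7.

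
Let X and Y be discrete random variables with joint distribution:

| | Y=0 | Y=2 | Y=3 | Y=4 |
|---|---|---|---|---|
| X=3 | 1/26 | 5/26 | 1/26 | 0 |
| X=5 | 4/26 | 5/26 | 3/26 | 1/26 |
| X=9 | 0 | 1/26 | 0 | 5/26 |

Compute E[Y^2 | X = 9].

P(X = 9) = 3/13.
Summing Y^2·P(X=x,Y=y) over the conditioning event gives 42/13.
E[Y^2 | X = 9] = (42/13) / (3/13) = 14.

14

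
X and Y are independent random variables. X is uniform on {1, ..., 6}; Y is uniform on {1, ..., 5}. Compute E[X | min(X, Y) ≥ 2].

4

P(min(X, Y) ≥ 2) = 2/3.
Summing X·P(x,y) over outcomes with min(X, Y) ≥ 2 gives 8/3.
E[X | min(X, Y) ≥ 2] = (8/3) / (2/3) = 4.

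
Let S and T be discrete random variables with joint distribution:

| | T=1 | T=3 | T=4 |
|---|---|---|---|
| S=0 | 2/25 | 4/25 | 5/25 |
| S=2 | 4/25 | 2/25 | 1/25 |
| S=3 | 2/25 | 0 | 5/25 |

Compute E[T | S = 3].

22/7

P(S = 3) = 7/25.
Summing T·P(S=x,T=y) over the conditioning event gives 22/25.
E[T | S = 3] = (22/25) / (7/25) = 22/7.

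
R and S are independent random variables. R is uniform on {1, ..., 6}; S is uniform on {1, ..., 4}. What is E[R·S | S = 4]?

P(S = 4) = 1/4.
Summing RS·P(x,y) over outcomes with S = 4 gives 7/2.
E[R·S | S = 4] = (7/2) / (1/4) = 14.

14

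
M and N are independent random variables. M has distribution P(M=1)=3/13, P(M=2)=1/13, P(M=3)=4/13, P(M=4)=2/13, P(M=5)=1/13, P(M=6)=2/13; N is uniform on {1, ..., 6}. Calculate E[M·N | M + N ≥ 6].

P(M + N ≥ 6) = 53/78.
Summing MN·P(x,y) over outcomes with M + N ≥ 6 gives 398/39.
E[M·N | M + N ≥ 6] = (398/39) / (53/78) = 796/53.

796/53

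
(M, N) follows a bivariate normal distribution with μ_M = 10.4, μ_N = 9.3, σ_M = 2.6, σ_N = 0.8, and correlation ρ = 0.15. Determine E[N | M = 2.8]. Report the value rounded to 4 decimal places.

E[N | M=x] = μ_N + ρ(σ_N/σ_M)(x − μ_M) for jointly normal variables.
E[N | M=2.8] = 9.3 + (0.15)·(0.8/2.6)·(2.8 − (10.4)) = 9.3 + (0.046154)·(-7.6) = 8.9492.

8.9492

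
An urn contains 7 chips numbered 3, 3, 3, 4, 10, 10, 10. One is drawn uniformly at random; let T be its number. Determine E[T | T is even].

P(T is even) = 4/7.
Σ over the event: 4·1/7 + 10·3/7 = 34/7.
E[T | T is even] = (34/7) / (4/7) = 17/2.

17/2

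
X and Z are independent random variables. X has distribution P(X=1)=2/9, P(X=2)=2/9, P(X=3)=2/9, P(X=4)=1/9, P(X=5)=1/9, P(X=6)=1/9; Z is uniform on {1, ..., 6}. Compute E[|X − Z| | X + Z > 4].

31/14

P(X + Z > 4) = 7/9.
Summing |X−Z|·P(x,y) over outcomes with X + Z > 4 gives 31/18.
E[|X − Z| | X + Z > 4] = (31/18) / (7/9) = 31/14.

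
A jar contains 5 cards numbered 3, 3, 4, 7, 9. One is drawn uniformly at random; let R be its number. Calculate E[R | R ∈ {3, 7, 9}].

11/2

P(R ∈ {3, 7, 9}) = 4/5.
Σ over the event: 3·2/5 + 7·1/5 + 9·1/5 = 22/5.
E[R | R ∈ {3, 7, 9}] = (22/5) / (4/5) = 11/2.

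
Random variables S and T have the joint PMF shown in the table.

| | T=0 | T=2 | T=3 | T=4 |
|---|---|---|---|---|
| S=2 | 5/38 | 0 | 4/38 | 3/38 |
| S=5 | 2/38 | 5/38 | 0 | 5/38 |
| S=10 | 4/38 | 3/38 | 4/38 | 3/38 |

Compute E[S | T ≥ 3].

109/19

P(T ≥ 3) = 1/2.
Σ S·P over the event = 2·(4/38) + 2·(3/38) + 5·(5/38) + 10·(4/38) + 10·(3/38) = 109/38.
E[S | T ≥ 3] = (109/38) / (1/2) = 109/19.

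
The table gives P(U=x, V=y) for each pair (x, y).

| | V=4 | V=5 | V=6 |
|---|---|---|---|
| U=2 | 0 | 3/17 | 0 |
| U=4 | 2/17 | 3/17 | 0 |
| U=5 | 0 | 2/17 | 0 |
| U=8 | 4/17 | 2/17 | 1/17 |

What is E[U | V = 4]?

20/3

P(V = 4) = 6/17.
Σ U·P over the event = 4·(2/17) + 8·(4/17) = 40/17.
E[U | V = 4] = (40/17) / (6/17) = 20/3.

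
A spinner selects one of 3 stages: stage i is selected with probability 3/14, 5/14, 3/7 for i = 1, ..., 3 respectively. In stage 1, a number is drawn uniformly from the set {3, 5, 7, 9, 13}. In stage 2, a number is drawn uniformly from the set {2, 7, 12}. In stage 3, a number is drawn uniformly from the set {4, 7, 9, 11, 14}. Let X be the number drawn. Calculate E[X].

278/35

E[X | stage 1] = (3+5+7+9+13)/5 = 37/5.
E[X | stage 2] = (2+7+12)/3 = 7.
E[X | stage 3] = (4+7+9+11+14)/5 = 9.
By the law of total expectation,
E[X] = (3/14)·(37/5) + (5/14)·(7) + (3/7)·(9) = 278/35.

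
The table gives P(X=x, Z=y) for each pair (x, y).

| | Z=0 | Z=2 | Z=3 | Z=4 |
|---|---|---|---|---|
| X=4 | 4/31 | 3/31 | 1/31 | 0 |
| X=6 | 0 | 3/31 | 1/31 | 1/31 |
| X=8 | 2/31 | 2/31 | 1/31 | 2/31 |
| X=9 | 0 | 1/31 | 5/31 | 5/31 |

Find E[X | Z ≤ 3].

P(Z ≤ 3) = 23/31.
Summing X·P(X=x,Z=y) over the conditioning event gives 150/31.
E[X | Z ≤ 3] = (150/31) / (23/31) = 150/23.

150/23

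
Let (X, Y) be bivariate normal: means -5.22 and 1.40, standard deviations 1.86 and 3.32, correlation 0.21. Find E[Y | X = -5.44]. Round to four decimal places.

E[Y | X=x] = μ_Y + ρ(σ_Y/σ_X)(x − μ_X) for jointly normal variables.
E[Y | X=-5.44] = 1.40 + (0.21)·(3.32/1.86)·(-5.44 − (-5.22)) = 1.40 + (0.37484)·(-0.22) = 1.3175.

1.3175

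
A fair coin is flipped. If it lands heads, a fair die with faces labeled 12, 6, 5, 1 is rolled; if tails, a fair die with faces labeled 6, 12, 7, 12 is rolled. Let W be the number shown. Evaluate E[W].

61/8

E[W | heads] = (12+6+5+1)/4 = 6.
E[W | tails] = (6+12+7+12)/4 = 37/4.
E[W] = (1/2)·(6) + (1/2)·(37/4) = 61/8.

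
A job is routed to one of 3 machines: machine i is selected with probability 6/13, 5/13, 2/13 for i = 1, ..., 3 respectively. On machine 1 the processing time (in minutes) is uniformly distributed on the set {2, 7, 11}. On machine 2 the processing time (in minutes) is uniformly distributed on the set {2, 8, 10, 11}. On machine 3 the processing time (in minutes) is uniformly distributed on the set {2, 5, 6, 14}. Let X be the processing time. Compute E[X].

E[X | machine 1] = (2+7+11)/3 = 20/3.
E[X | machine 2] = (2+8+10+11)/4 = 31/4.
E[X | machine 3] = (2+5+6+14)/4 = 27/4.
By the law of total expectation,
E[X] = (6/13)·(20/3) + (5/13)·(31/4) + (2/13)·(27/4) = 369/52.

369/52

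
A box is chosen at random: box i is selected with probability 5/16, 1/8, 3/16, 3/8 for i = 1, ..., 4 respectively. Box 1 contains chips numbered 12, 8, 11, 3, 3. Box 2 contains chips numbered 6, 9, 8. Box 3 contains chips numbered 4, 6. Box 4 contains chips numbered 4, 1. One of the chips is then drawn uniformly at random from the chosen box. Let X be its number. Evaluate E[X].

247/48

E[X | box 1] = (12+8+11+3+3)/5 = 37/5.
E[X | box 2] = (6+9+8)/3 = 23/3.
E[X | box 3] = (4+6)/2 = 5.
E[X | box 4] = (4+1)/2 = 5/2.
E[X] = (5/16)·(37/5) + (1/8)·(23/3) + (3/16)·(5) + (3/8)·(5/2) = 247/48.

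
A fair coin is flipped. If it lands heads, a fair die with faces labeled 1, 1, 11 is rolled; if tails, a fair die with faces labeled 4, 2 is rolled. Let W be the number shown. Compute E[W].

E[W | heads] = (1+1+11)/3 = 13/3.
E[W | tails] = (4+2)/2 = 3.
By the law of total expectation,
E[W] = (1/2)·(13/3) + (1/2)·(3) = 11/3.

11/3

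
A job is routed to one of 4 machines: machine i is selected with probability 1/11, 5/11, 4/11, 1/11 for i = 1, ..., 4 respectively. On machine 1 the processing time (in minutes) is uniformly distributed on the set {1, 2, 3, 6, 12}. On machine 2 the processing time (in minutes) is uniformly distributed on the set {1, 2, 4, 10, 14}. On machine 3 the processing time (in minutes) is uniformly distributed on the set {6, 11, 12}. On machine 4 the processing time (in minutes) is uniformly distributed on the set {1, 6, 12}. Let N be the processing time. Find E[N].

404/55

E[N | machine 1] = (1+2+3+6+12)/5 = 24/5.
E[N | machine 2] = (1+2+4+10+14)/5 = 31/5.
E[N | machine 3] = (6+11+12)/3 = 29/3.
E[N | machine 4] = (1+6+12)/3 = 19/3.
E[N] = (1/11)·(24/5) + (5/11)·(31/5) + (4/11)·(29/3) + (1/11)·(19/3) = 404/55.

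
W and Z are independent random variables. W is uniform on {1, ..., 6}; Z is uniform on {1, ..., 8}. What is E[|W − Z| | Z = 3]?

Outcomes with Z = 3: (1,3), (2,3), (3,3), (4,3), (5,3), (6,3), each with probability 1/48.
E[|W − Z| | Z = 3] = (2 + 1 + 0 + 1 + 2 + 3) / 6 = 3/2.

3/2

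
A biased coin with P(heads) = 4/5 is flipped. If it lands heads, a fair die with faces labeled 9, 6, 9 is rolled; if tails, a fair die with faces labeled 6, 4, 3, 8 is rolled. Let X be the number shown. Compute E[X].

E[X | heads] = (9+6+9)/3 = 8.
E[X | tails] = (6+4+3+8)/4 = 21/4.
By the law of total expectation,
E[X] = (4/5)·(8) + (1/5)·(21/4) = 149/20.

149/20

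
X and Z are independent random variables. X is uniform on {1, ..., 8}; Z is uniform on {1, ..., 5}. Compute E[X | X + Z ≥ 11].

22/3

Outcomes with X + Z ≥ 11: (6,5), (7,4), (7,5), (8,3), (8,4), (8,5), each with probability 1/40.
E[X | X + Z ≥ 11] = (6 + 7 + 7 + 8 + 8 + 8) / 6 = 22/3.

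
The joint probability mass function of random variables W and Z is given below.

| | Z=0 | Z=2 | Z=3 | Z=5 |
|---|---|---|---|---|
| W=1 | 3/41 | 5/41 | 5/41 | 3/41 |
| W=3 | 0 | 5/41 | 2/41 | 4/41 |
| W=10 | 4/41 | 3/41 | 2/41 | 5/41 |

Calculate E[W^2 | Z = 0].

403/7

P(Z = 0) = 7/41.
Summing W^2·P(W=x,Z=y) over the conditioning event gives 403/41.
E[W^2 | Z = 0] = (403/41) / (7/41) = 403/7.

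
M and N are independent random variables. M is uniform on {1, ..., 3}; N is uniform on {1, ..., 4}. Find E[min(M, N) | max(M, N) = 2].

P(max(M, N) = 2) = 1/4.
Summing min(M,N)·P(x,y) over outcomes with max(M, N) = 2 gives 1/3.
E[min(M, N) | max(M, N) = 2] = (1/3) / (1/4) = 4/3.

4/3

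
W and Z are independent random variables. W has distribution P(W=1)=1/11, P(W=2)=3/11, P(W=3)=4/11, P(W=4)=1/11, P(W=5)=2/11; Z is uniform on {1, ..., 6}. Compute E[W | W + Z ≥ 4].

190/61

P(W + Z ≥ 4) = 61/66.
Summing W·P(x,y) over outcomes with W + Z ≥ 4 gives 95/33.
E[W | W + Z ≥ 4] = (95/33) / (61/66) = 190/61.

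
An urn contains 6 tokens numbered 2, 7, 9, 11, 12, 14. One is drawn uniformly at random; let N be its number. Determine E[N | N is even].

P(N is even) = 1/2.
Σ over the event: 2·1/6 + 12·1/6 + 14·1/6 = 14/3.
E[N | N is even] = (14/3) / (1/2) = 28/3.

28/3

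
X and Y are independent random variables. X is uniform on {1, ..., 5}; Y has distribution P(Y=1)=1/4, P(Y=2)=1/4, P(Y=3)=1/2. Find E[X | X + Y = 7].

P(X + Y = 7) = 3/20.
Summing X·P(x,y) over outcomes with X + Y = 7 gives 13/20.
E[X | X + Y = 7] = (13/20) / (3/20) = 13/3.

13/3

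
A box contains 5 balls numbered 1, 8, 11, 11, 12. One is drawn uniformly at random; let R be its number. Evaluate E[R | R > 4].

21/2

P(R > 4) = 4/5.
Σ over the event: 8·1/5 + 11·2/5 + 12·1/5 = 42/5.
E[R | R > 4] = (42/5) / (4/5) = 21/2.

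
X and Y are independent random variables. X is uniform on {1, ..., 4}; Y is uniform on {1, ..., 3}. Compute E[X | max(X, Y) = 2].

5/3

Outcomes with max(X, Y) = 2: (1,2), (2,1), (2,2), each with probability 1/12.
E[X | max(X, Y) = 2] = (1 + 2 + 2) / 3 = 5/3.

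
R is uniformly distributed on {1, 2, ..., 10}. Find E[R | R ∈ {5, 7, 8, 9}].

P(R ∈ {5, 7, 8, 9}) = 2/5.
Σ over the event: 5·1/10 + 7·1/10 + 8·1/10 + 9·1/10 = 29/10.
E[R | R ∈ {5, 7, 8, 9}] = (29/10) / (2/5) = 29/4.

29/4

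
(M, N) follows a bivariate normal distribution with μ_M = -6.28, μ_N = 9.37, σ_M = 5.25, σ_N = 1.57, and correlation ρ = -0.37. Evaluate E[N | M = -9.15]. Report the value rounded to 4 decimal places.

E[N | M=x] = μ_N + ρ(σ_N/σ_M)(x − μ_M) for jointly normal variables.
E[N | M=-9.15] = 9.37 + (-0.37)·(1.57/5.25)·(-9.15 − (-6.28)) = 9.37 + (-0.11065)·(-2.87) = 9.6876.

9.6876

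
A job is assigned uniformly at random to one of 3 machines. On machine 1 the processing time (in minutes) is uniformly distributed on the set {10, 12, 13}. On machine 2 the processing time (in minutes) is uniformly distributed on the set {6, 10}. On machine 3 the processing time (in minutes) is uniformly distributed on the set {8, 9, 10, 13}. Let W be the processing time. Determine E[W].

89/9

E[W | machine 1] = (10+12+13)/3 = 35/3.
E[W | machine 2] = (6+10)/2 = 8.
E[W | machine 3] = (8+9+10+13)/4 = 10.
E[W] = (1/3)·(35/3) + (1/3)·(8) + (1/3)·(10) = 89/9.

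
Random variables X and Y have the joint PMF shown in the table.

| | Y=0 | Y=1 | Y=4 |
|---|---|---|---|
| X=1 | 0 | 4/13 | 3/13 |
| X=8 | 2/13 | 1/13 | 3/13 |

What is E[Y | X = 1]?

16/7

P(X = 1) = 7/13.
Σ Y·P over the event = 1·(4/13) + 4·(3/13) = 16/13.
E[Y | X = 1] = (16/13) / (7/13) = 16/7.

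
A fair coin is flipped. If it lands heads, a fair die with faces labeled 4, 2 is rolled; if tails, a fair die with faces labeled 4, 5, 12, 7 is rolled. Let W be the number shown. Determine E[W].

5

E[W | heads] = (4+2)/2 = 3.
E[W | tails] = (4+5+12+7)/4 = 7.
By the law of total expectation,
E[W] = (1/2)·(3) + (1/2)·(7) = 5.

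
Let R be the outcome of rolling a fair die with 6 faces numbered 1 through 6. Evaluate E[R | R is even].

Given R is even, R is equally likely to be any of {2, 4, 6}.
E[R | R is even] = (2 + 4 + 6) / 3 = 4.

4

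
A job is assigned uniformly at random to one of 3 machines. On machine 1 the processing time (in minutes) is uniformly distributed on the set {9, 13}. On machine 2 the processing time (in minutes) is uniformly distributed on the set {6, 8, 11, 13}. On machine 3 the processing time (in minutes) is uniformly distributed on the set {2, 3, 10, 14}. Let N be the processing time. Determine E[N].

E[N | machine 1] = (9+13)/2 = 11.
E[N | machine 2] = (6+8+11+13)/4 = 19/2.
E[N | machine 3] = (2+3+10+14)/4 = 29/4.
E[N] = (1/3)·(11) + (1/3)·(19/2) + (1/3)·(29/4) = 37/4.

37/4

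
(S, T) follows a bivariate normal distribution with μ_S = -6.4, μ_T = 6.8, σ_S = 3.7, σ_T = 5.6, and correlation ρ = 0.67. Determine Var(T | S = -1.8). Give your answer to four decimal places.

17.2825

The conditional variance in a bivariate normal is σ_T²(1 − ρ²), independent of x.
Var(T | S=-1.8) = (5.6)²·(1 − (0.67)²) = 31.36·0.5511 = 17.2825.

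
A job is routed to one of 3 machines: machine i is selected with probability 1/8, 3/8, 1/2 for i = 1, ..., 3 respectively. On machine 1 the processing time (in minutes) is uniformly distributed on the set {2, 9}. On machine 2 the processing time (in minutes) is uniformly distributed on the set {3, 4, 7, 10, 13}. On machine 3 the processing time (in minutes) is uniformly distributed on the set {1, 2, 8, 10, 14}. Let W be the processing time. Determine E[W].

E[W | machine 1] = (2+9)/2 = 11/2.
E[W | machine 2] = (3+4+7+10+13)/5 = 37/5.
E[W | machine 3] = (1+2+8+10+14)/5 = 7.
By the law of total expectation,
E[W] = (1/8)·(11/2) + (3/8)·(37/5) + (1/2)·(7) = 557/80.

557/80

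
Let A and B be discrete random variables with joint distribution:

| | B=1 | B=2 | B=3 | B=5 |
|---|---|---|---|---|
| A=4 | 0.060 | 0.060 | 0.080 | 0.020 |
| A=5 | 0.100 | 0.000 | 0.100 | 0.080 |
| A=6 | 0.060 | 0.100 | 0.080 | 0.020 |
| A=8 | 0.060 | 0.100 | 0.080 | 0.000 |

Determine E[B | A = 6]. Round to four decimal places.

P(A = 6) = 0.260.
Σ B·P over the event = 1·(0.060) + 2·(0.100) + 3·(0.080) + 5·(0.020) = 0.600.
E[B | A = 6] = (0.600) / (0.260) = 2.3077.

2.3077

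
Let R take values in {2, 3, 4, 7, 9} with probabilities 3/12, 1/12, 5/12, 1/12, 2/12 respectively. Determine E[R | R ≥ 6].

P(R ≥ 6) = 1/4.
Σ over the event: 7·1/12 + 9·1/6 = 25/12.
E[R | R ≥ 6] = (25/12) / (1/4) = 25/3.

25/3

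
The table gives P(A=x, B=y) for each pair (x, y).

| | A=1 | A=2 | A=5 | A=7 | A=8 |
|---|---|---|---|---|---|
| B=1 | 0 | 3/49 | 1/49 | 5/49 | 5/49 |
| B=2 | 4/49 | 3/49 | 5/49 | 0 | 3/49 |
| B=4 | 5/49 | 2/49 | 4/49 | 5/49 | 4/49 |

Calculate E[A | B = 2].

59/15

P(B = 2) = 15/49.
Σ A·P over the event = 1·(4/49) + 2·(3/49) + 5·(5/49) + 8·(3/49) = 59/49.
E[A | B = 2] = (59/49) / (15/49) = 59/15.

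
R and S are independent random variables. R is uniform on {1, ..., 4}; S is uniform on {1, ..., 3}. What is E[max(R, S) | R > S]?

10/3

Outcomes with R > S: (2,1), (3,1), (3,2), (4,1), (4,2), (4,3), each with probability 1/12.
E[max(R, S) | R > S] = (2 + 3 + 3 + 4 + 4 + 4) / 6 = 10/3.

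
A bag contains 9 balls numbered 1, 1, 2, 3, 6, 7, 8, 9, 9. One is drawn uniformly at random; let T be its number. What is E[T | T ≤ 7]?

10/3

P(T ≤ 7) = 2/3.
Σ over the event: 1·2/9 + 2·1/9 + 3·1/9 + 6·1/9 + 7·1/9 = 20/9.
E[T | T ≤ 7] = (20/9) / (2/3) = 10/3.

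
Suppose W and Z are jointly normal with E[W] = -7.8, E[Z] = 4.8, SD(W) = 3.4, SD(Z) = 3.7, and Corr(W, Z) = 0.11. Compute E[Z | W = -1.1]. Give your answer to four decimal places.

5.6020

For a bivariate normal, E[Z | W=x] = μ_Z + ρ·(σ_Z/σ_W)·(x − μ_W).
E[Z | W=-1.1] = 4.8 + (0.11)·(3.7/3.4)·(-1.1 − (-7.8)) = 4.8 + (0.119706)·(6.7) = 5.6020.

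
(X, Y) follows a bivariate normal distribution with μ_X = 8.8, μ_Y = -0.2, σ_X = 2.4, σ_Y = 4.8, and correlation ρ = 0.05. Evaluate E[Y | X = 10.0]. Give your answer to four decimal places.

-0.0800

E[Y | X=x] = μ_Y + ρ(σ_Y/σ_X)(x − μ_X) for jointly normal variables.
E[Y | X=10.0] = -0.2 + (0.05)·(4.8/2.4)·(10.0 − (8.8)) = -0.2 + (0.1)·(1.2) = -0.0800.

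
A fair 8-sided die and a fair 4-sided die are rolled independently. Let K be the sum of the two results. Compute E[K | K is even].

7

P(K is even) = 1/2.
Σ over the event: 2·1/32 + 4·3/32 + 6·1/8 + 8·1/8 + 10·3/32 + 12·1/32 = 7/2.
E[K | K is even] = (7/2) / (1/2) = 7.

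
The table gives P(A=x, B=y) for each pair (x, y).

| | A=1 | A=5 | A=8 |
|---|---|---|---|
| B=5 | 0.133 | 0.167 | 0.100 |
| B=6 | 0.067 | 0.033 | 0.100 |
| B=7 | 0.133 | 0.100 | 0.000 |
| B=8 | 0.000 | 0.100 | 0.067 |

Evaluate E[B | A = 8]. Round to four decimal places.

6.1273

P(A = 8) = 0.267.
Σ B·P over the event = 5·(0.100) + 6·(0.100) + 8·(0.067) = 1.636.
E[B | A = 8] = (1.636) / (0.267) = 6.1273.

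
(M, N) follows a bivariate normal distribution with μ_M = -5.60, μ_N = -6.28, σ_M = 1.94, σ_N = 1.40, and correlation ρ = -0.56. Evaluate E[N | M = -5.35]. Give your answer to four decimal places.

E[N | M=x] = μ_N + ρ(σ_N/σ_M)(x − μ_M) for jointly normal variables.
E[N | M=-5.35] = -6.28 + (-0.56)·(1.40/1.94)·(-5.35 − (-5.60)) = -6.28 + (-0.40412)·(0.25) = -6.3810.

-6.3810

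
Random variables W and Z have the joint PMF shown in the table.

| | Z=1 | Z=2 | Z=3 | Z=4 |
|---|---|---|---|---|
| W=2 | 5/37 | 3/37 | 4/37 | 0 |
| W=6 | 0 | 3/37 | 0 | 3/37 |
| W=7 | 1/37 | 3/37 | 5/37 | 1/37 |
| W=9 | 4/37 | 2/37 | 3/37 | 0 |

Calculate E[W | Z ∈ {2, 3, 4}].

P(Z ∈ {2, 3, 4}) = 27/37.
Summing W·P(W=x,Z=y) over the conditioning event gives 158/37.
E[W | Z ∈ {2, 3, 4}] = (158/37) / (27/37) = 158/27.

158/27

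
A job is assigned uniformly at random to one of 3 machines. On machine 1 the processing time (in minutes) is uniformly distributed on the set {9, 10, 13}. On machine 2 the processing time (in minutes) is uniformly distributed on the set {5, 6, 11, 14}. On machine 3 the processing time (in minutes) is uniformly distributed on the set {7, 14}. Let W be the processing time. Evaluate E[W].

181/18

E[W | machine 1] = (9+10+13)/3 = 32/3.
E[W | machine 2] = (5+6+11+14)/4 = 9.
E[W | machine 3] = (7+14)/2 = 21/2.
By the law of total expectation,
E[W] = (1/3)·(32/3) + (1/3)·(9) + (1/3)·(21/2) = 181/18.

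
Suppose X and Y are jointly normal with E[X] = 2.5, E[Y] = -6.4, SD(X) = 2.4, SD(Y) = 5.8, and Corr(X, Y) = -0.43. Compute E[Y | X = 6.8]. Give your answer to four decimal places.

-10.8684

For a bivariate normal, E[Y | X=x] = μ_Y + ρ·(σ_Y/σ_X)·(x − μ_X).
E[Y | X=6.8] = -6.4 + (-0.43)·(5.8/2.4)·(6.8 − (2.5)) = -6.4 + (-1.03917)·(4.3) = -10.8684.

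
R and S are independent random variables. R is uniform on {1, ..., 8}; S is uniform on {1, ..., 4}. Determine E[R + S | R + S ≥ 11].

34/3

Outcomes with R + S ≥ 11: (7,4), (8,3), (8,4), each with probability 1/32.
E[R + S | R + S ≥ 11] = (11 + 11 + 12) / 3 = 34/3.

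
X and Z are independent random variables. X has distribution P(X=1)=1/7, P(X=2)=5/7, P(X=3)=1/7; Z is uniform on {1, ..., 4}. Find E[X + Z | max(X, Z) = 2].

38/11

P(max(X, Z) = 2) = 11/28.
Summing (X+Z)·P(x,y) over outcomes with max(X, Z) = 2 gives 19/14.
E[X + Z | max(X, Z) = 2] = (19/14) / (11/28) = 38/11.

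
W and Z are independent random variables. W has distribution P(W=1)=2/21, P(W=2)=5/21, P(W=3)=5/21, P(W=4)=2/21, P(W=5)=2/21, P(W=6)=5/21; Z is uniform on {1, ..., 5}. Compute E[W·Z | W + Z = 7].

184/19

P(W + Z = 7) = 19/105.
Summing WZ·P(x,y) over outcomes with W + Z = 7 gives 184/105.
E[W·Z | W + Z = 7] = (184/105) / (19/105) = 184/19.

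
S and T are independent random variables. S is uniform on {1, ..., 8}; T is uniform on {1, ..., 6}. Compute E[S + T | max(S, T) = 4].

Outcomes with max(S, T) = 4: (1,4), (2,4), (3,4), (4,1), (4,2), (4,3), (4,4), each with probability 1/48.
E[S + T | max(S, T) = 4] = (5 + 6 + 7 + 5 + 6 + 7 + 8) / 7 = 44/7.

44/7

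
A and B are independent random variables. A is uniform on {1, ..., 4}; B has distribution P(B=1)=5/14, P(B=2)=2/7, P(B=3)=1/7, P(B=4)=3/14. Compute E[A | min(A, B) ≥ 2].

3

P(min(A, B) ≥ 2) = 27/56.
Summing A·P(x,y) over outcomes with min(A, B) ≥ 2 gives 81/56.
E[A | min(A, B) ≥ 2] = (81/56) / (27/56) = 3.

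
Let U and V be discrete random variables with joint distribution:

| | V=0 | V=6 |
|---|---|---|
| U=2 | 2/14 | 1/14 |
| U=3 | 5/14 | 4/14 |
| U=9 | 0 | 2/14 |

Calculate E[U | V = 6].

32/7

P(V = 6) = 1/2.
Σ U·P over the event = 2·(1/14) + 3·(4/14) + 9·(2/14) = 16/7.
E[U | V = 6] = (16/7) / (1/2) = 32/7.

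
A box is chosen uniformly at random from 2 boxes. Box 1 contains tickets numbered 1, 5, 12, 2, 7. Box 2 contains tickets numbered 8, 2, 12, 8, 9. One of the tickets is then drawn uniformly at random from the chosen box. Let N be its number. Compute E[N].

E[N | box 1] = (1+5+12+2+7)/5 = 27/5.
E[N | box 2] = (8+2+12+8+9)/5 = 39/5.
E[N] = (1/2)·(27/5) + (1/2)·(39/5) = 33/5.

33/5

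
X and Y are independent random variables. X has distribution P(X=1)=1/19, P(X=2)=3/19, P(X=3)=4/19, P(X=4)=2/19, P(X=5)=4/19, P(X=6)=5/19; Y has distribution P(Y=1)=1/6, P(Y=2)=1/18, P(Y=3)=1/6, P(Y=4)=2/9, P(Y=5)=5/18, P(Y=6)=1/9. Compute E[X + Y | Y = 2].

115/19

P(Y = 2) = 1/18.
Summing (X+Y)·P(x,y) over outcomes with Y = 2 gives 115/342.
E[X + Y | Y = 2] = (115/342) / (1/18) = 115/19.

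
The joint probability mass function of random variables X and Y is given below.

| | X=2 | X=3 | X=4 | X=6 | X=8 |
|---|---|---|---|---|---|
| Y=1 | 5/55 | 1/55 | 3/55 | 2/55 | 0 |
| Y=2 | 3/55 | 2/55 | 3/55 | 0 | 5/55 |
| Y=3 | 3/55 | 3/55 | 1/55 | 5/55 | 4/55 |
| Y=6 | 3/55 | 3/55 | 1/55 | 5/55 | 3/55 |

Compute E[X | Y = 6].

P(Y = 6) = 3/11.
Summing X·P(X=x,Y=y) over the conditioning event gives 73/55.
E[X | Y = 6] = (73/55) / (3/11) = 73/15.

73/15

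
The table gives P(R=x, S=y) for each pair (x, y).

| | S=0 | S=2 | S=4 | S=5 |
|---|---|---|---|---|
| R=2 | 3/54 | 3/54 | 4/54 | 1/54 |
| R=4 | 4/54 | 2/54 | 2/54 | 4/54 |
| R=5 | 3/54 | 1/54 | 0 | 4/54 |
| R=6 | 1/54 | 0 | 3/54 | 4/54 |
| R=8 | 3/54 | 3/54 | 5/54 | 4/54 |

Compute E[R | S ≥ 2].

P(S ≥ 2) = 20/27.
Summing R·P(R=x,S=y) over the conditioning event gives 211/54.
E[R | S ≥ 2] = (211/54) / (20/27) = 211/40.

211/40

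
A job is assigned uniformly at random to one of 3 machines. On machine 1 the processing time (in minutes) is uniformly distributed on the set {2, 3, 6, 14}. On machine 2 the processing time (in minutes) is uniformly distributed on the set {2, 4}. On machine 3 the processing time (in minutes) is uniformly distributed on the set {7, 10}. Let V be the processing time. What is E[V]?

71/12

E[V | machine 1] = (2+3+6+14)/4 = 25/4.
E[V | machine 2] = (2+4)/2 = 3.
E[V | machine 3] = (7+10)/2 = 17/2.
E[V] = (1/3)·(25/4) + (1/3)·(3) + (1/3)·(17/2) = 71/12.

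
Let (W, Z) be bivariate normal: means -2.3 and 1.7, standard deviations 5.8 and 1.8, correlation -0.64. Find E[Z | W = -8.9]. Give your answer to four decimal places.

3.0109

E[Z | W=x] = μ_Z + ρ(σ_Z/σ_W)(x − μ_W) for jointly normal variables.
E[Z | W=-8.9] = 1.7 + (-0.64)·(1.8/5.8)·(-8.9 − (-2.3)) = 1.7 + (-0.19862)·(-6.6) = 3.0109.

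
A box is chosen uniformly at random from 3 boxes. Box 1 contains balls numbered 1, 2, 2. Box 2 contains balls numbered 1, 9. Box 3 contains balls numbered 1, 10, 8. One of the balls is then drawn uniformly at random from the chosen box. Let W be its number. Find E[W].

E[W | box 1] = (1+2+2)/3 = 5/3.
E[W | box 2] = (1+9)/2 = 5.
E[W | box 3] = (1+10+8)/3 = 19/3.
By the law of total expectation,
E[W] = (1/3)·(5/3) + (1/3)·(5) + (1/3)·(19/3) = 13/3.

13/3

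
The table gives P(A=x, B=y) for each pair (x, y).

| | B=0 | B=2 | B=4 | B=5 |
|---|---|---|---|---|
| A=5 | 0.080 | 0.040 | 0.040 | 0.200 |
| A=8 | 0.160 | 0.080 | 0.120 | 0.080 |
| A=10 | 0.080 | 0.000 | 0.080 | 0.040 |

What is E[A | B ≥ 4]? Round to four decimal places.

P(B ≥ 4) = 0.560.
Σ A·P over the event = 5·(0.040) + 5·(0.200) + 8·(0.120) + 8·(0.080) + 10·(0.080) + 10·(0.040) = 4.000.
E[A | B ≥ 4] = (4.000) / (0.560) = 7.1429.

7.1429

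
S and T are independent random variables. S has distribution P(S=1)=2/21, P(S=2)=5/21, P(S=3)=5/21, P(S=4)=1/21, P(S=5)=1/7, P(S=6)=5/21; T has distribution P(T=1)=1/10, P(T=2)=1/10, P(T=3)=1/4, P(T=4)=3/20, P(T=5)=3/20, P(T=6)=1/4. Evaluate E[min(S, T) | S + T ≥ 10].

425/84

P(S + T ≥ 10) = 1/5.
Summing min(S,T)·P(x,y) over outcomes with S + T ≥ 10 gives 85/84.
E[min(S, T) | S + T ≥ 10] = (85/84) / (1/5) = 425/84.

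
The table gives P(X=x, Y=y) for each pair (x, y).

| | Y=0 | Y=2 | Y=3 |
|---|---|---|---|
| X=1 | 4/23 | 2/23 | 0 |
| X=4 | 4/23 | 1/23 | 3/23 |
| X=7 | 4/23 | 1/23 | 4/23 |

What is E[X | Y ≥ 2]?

P(Y ≥ 2) = 11/23.
Σ X·P over the event = 1·(2/23) + 4·(1/23) + 4·(3/23) + 7·(1/23) + 7·(4/23) = 53/23.
E[X | Y ≥ 2] = (53/23) / (11/23) = 53/11.

53/11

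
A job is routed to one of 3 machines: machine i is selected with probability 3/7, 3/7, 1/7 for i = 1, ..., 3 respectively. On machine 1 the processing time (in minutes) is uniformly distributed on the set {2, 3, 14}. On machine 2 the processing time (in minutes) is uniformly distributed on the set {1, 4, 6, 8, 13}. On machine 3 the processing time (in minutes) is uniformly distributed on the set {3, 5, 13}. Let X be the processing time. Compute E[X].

226/35

E[X | machine 1] = (2+3+14)/3 = 19/3.
E[X | machine 2] = (1+4+6+8+13)/5 = 32/5.
E[X | machine 3] = (3+5+13)/3 = 7.
E[X] = (3/7)·(19/3) + (3/7)·(32/5) + (1/7)·(7) = 226/35.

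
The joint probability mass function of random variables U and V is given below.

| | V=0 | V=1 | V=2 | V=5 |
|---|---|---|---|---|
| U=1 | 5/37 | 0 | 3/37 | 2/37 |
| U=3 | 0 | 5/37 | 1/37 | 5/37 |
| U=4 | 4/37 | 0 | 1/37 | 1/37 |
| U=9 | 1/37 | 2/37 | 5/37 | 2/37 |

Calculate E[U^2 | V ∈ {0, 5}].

75/4

P(V ∈ {0, 5}) = 20/37.
Σ U^2·P over the event = 1·(5/37) + 1·(2/37) + 9·(5/37) + 16·(4/37) + 16·(1/37) + 81·(1/37) + 81·(2/37) = 375/37.
E[U^2 | V ∈ {0, 5}] = (375/37) / (20/37) = 75/4.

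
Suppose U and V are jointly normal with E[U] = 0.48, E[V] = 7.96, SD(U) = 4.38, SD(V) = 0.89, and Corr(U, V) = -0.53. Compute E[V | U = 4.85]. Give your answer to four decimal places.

The regression of V on U has slope ρ·σ_V/σ_U and passes through (μ_U, μ_V).
E[V | U=4.85] = 7.96 + (-0.53)·(0.89/4.38)·(4.85 − (0.48)) = 7.96 + (-0.10769)·(4.37) = 7.4894.

7.4894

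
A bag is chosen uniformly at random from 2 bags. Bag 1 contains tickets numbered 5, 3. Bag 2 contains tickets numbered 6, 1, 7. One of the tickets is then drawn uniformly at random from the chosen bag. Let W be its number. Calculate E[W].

13/3

E[W | bag 1] = (5+3)/2 = 4.
E[W | bag 2] = (6+1+7)/3 = 14/3.
By the law of total expectation,
E[W] = (1/2)·(4) + (1/2)·(14/3) = 13/3.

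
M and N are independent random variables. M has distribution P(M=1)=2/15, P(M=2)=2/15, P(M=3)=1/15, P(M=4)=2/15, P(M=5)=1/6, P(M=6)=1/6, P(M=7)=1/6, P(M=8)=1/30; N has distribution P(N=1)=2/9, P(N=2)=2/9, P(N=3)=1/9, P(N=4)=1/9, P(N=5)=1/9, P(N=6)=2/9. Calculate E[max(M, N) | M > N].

867/155

P(M > N) = 31/54.
Summing max(M,N)·P(x,y) over outcomes with M > N gives 289/90.
E[max(M, N) | M > N] = (289/90) / (31/54) = 867/155.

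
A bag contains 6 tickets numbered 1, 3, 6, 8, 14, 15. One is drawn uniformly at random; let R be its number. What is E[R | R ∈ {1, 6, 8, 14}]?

29/4

P(R ∈ {1, 6, 8, 14}) = 2/3.
Σ over the event: 1·1/6 + 6·1/6 + 8·1/6 + 14·1/6 = 29/6.
E[R | R ∈ {1, 6, 8, 14}] = (29/6) / (2/3) = 29/4.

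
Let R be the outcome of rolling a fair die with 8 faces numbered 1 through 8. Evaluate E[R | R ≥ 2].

Given R ≥ 2, R is equally likely to be any of {2, 3, 4, 5, 6, 7, 8}.
E[R | R ≥ 2] = (2 + 3 + 4 + 5 + 6 + 7 + 8) / 7 = 5.

5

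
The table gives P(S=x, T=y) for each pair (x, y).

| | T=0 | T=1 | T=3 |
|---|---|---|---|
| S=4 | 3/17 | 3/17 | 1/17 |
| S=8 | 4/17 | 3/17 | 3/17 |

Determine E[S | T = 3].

P(T = 3) = 4/17.
Σ S·P over the event = 4·(1/17) + 8·(3/17) = 28/17.
E[S | T = 3] = (28/17) / (4/17) = 7.

7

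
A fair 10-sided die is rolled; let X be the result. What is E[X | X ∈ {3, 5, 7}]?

5

P(X ∈ {3, 5, 7}) = 3/10.
Σ over the event: 3·1/10 + 5·1/10 + 7·1/10 = 3/2.
E[X | X ∈ {3, 5, 7}] = (3/2) / (3/10) = 5.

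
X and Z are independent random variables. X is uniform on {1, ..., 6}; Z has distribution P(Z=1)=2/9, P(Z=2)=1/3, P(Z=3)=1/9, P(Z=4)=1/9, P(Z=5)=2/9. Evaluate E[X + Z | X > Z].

P(X > Z) = 29/54.
Summing (X+Z)·P(x,y) over outcomes with X > Z gives 193/54.
E[X + Z | X > Z] = (193/54) / (29/54) = 193/29.

193/29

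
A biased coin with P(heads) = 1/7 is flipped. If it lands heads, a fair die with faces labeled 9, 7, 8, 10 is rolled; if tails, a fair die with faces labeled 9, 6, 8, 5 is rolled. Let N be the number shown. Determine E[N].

E[N | heads] = (9+7+8+10)/4 = 17/2.
E[N | tails] = (9+6+8+5)/4 = 7.
By the law of total expectation,
E[N] = (1/7)·(17/2) + (6/7)·(7) = 101/14.

101/14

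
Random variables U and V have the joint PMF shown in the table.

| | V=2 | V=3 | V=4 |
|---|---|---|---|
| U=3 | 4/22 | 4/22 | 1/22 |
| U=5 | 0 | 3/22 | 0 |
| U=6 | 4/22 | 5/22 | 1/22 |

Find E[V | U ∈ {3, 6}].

51/19

P(U ∈ {3, 6}) = 19/22.
Summing V·P(U=x,V=y) over the conditioning event gives 51/22.
E[V | U ∈ {3, 6}] = (51/22) / (19/22) = 51/19.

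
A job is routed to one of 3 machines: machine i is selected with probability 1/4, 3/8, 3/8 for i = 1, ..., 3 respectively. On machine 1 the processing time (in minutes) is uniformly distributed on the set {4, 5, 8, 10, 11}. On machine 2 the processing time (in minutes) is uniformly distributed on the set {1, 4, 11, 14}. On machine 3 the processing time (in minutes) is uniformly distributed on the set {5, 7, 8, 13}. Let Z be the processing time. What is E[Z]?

1249/160

E[Z | machine 1] = (4+5+8+10+11)/5 = 38/5.
E[Z | machine 2] = (1+4+11+14)/4 = 15/2.
E[Z | machine 3] = (5+7+8+13)/4 = 33/4.
By the law of total expectation,
E[Z] = (1/4)·(38/5) + (3/8)·(15/2) + (3/8)·(33/4) = 1249/160.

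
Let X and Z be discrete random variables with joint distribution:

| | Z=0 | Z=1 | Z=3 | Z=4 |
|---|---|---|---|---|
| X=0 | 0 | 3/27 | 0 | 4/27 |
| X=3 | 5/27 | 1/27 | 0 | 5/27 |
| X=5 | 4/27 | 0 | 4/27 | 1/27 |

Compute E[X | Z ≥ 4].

2

P(Z ≥ 4) = 10/27.
Σ X·P over the event = 0·(4/27) + 3·(5/27) + 5·(1/27) = 20/27.
E[X | Z ≥ 4] = (20/27) / (10/27) = 2.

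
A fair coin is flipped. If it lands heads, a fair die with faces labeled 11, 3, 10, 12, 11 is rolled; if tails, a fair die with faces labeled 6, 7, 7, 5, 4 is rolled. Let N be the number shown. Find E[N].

38/5

E[N | heads] = (11+3+10+12+11)/5 = 47/5.
E[N | tails] = (6+7+7+5+4)/5 = 29/5.
By the law of total expectation,
E[N] = (1/2)·(47/5) + (1/2)·(29/5) = 38/5.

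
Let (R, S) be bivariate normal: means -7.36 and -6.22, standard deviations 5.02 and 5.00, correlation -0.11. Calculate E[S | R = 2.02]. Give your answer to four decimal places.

-7.2477

The regression of S on R has slope ρ·σ_S/σ_R and passes through (μ_R, μ_S).
E[S | R=2.02] = -6.22 + (-0.11)·(5.00/5.02)·(2.02 − (-7.36)) = -6.22 + (-0.10956)·(9.38) = -7.2477.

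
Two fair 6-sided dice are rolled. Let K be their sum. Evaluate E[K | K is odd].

P(K is odd) = 1/2.
Σ over the event: 3·1/18 + 5·1/9 + 7·1/6 + 9·1/9 + 11·1/18 = 7/2.
E[K | K is odd] = (7/2) / (1/2) = 7.

7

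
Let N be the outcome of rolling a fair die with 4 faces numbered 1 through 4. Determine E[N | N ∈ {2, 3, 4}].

P(N ∈ {2, 3, 4}) = 3/4.
Σ over the event: 2·1/4 + 3·1/4 + 4·1/4 = 9/4.
E[N | N ∈ {2, 3, 4}] = (9/4) / (3/4) = 3.

3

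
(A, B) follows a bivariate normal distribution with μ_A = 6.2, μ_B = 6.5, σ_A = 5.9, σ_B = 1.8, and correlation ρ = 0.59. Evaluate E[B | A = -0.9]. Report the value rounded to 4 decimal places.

5.2220

E[B | A=x] = μ_B + ρ(σ_B/σ_A)(x − μ_A) for jointly normal variables.
E[B | A=-0.9] = 6.5 + (0.59)·(1.8/5.9)·(-0.9 − (6.2)) = 6.5 + (0.18)·(-7.1) = 5.2220.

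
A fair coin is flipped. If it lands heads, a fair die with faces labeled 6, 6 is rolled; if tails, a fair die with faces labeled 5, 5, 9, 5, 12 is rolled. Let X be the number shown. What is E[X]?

E[X | heads] = (6+6)/2 = 6.
E[X | tails] = (5+5+9+5+12)/5 = 36/5.
By the law of total expectation,
E[X] = (1/2)·(6) + (1/2)·(36/5) = 33/5.

33/5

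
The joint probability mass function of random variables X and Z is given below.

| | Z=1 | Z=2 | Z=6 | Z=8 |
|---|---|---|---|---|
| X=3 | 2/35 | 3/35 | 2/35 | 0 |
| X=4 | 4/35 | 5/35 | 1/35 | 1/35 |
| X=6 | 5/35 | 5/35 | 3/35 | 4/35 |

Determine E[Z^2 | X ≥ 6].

P(X ≥ 6) = 17/35.
Summing Z^2·P(X=x,Z=y) over the conditioning event gives 389/35.
E[Z^2 | X ≥ 6] = (389/35) / (17/35) = 389/17.

389/17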